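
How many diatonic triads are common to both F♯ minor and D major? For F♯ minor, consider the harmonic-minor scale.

Diatonic triads of F♯ minor (harmonic minor): F♯m (i), G♯dim (ii°), Aaug (III+), Bm (iv), C♯ (V), D (VI), E♯dim (vii°).
Diatonic triads of D major: D (I), Em (ii), F♯m (iii), G (IV), A (V), Bm (vi), C♯dim (vii°).
Matching root and quality in both lists: F♯m, Bm, D.
That gives 3 common triads.

3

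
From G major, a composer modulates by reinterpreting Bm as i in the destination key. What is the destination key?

B minor

The numeral i denotes a minor triad on scale degree 1. With B on degree 1, the tonic of the new key is B.
Degree 1 carries a minor triad in minor keys, so the destination is B minor.
Check: the diatonic triads of B minor (natural minor) are Bm (i), C#dim (ii°), D (III), Em (iv), F#m (v), G (VI), A (VII) — Bm is indeed i.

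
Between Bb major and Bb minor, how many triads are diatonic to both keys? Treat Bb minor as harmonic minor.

2

Diatonic triads of Bb major: Bb major (I), C minor (ii), D minor (iii), Eb major (IV), F major (V), G minor (vi), A diminished (vii°).
Diatonic triads of Bb minor (harmonic minor): Bb minor (i), C diminished (ii°), Db augmented (III+), Eb minor (iv), F major (V), Gb major (VI), A diminished (vii°).
Matching root and quality in both lists: F major, A diminished.
That gives 2 common triads.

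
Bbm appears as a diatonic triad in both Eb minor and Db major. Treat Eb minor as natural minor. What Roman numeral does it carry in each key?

v in Eb minor; vi in Db major

The scale of Eb minor (natural minor) is Eb F Gb Ab Bb Cb Db; Bb is degree 5, and the triad built there (Bb-Db-F) is minor, so it is v.
The scale of Db major is Db Eb F Gb Ab Bb C; Bb is degree 6, and the triad built there (Bb-Db-F) is minor, so it is vi.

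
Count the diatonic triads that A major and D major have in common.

Diatonic triads of A major: A (I), Bm (ii), C#m (iii), D (IV), E (V), F#m (vi), G#dim (vii°).
Diatonic triads of D major: D (I), Em (ii), F#m (iii), G (IV), A (V), Bm (vi), C#dim (vii°).
Matching root and quality in both lists: A, Bm, D, F#m.
That gives 4 common triads.

4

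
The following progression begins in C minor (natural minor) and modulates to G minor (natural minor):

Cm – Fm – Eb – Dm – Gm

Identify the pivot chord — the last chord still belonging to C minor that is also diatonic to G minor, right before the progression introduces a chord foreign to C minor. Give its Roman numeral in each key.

Chords diatonic to C minor: Cm, Ddim, Eb, Fm, Gm, Ab, Bb.
Reading the progression, the first chord not in that set is Dm, so the modulation leaves C minor there.
The chord immediately before Dm is Eb, which is diatonic to both keys: III in C minor and VI in G minor.

Eb — III in C minor, VI in G minor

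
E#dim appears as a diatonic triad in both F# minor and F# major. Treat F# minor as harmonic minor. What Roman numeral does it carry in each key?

vii° in F# minor; vii° in F# major

The scale of F# minor (harmonic minor) is F# G# A B C# D E#; E# is degree 7, and the triad built there (E#-G#-B) is diminished, so it is vii°.
The scale of F# major is F# G# A# B C# D# E#; E# is degree 7, and the triad built there (E#-G#-B) is diminished, so it is vii°.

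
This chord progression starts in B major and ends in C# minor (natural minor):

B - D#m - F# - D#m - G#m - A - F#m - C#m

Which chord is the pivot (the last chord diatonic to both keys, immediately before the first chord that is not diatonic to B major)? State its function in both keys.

G#m — vi in B major, v in C# minor

Chords diatonic to B major: B, C#m, D#m, E, F#, G#m, A#dim.
Reading the progression, the first chord not in that set is A, so the modulation leaves B major there.
The chord immediately before A is G#m, which is diatonic to both keys: vi in B major and v in C# minor.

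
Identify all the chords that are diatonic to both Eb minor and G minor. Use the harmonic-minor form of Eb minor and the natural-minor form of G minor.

Triads in Eb minor (harmonic minor): Ebm (i), Fdim (ii°), Gbaug (III+), Abm (iv), Bb (V), Cb (VI), Ddim (vii°).
Triads in G minor (natural minor): Gm (i), Adim (ii°), Bb (III), Cm (iv), Dm (v), Eb (VI), F (VII).
Shared triads with their functions: Bb (V in Eb minor, III in G minor).

Bb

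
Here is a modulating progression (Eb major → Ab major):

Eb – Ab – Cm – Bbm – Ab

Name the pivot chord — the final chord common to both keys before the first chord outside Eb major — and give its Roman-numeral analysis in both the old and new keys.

Chords diatonic to Eb major: Eb, Fm, Gm, Ab, Bb, Cm, Ddim.
Reading the progression, the first chord not in that set is Bbm, so the modulation leaves Eb major there.
The chord immediately before Bbm is Cm, which is diatonic to both keys: vi in Eb major and iii in Ab major.

Cm — vi in Eb major, iii in Ab major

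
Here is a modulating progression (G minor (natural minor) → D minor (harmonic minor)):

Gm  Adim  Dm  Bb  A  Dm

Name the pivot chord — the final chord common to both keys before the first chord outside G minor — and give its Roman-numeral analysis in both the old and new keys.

Chords diatonic to G minor: Gm, Adim, Bb, Cm, Dm, Eb, F.
Reading the progression, the first chord not in that set is A, so the modulation leaves G minor there.
The chord immediately before A is Bb, which is diatonic to both keys: III in G minor and VI in D minor.

Bb — III in G minor, VI in D minor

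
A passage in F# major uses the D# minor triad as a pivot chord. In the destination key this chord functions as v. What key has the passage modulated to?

G# minor

The numeral v denotes a minor triad on scale degree 5. With D# on degree 5, the tonic of the new key is G#.
Degree 5 carries a minor triad in natural-minor keys, so the destination is G# minor.
Check: the diatonic triads of G# minor (natural minor) are G#m (i), A#dim (ii°), B (III), C#m (iv), D#m (v), E (VI), F# (VII) — D# minor is indeed v.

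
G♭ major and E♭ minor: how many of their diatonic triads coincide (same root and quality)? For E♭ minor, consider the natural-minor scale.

7

Diatonic triads of G♭ major: G♭ (I), A♭m (ii), B♭m (iii), C♭ (IV), D♭ (V), E♭m (vi), Fdim (vii°).
Diatonic triads of E♭ minor (natural minor): E♭m (i), Fdim (ii°), G♭ (III), A♭m (iv), B♭m (v), C♭ (VI), D♭ (VII).
Matching root and quality in both lists: G♭, A♭m, B♭m, C♭, D♭, E♭m, Fdim.
That gives 7 common triads.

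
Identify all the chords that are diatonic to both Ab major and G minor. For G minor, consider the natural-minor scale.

Cm, Eb

Triads in Ab major: Ab (I), Bbm (ii), Cm (iii), Db (IV), Eb (V), Fm (vi), Gdim (vii°).
Triads in G minor (natural minor): Gm (i), Adim (ii°), Bb (III), Cm (iv), Dm (v), Eb (VI), F (VII).
Shared triads with their functions: Cm (iii in Ab major, iv in G minor); Eb (V in Ab major, VI in G minor).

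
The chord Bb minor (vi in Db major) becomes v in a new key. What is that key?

The numeral v denotes a minor triad on scale degree 5. With Bb on degree 5, the tonic of the new key is Eb.
Degree 5 carries a minor triad in natural-minor keys, so the destination is Eb minor.
Check: the diatonic triads of Eb minor (natural minor) are Ebm (i), Fdim (ii°), Gb (III), Abm (iv), Bbm (v), Cb (VI), Db (VII) — Bb minor is indeed v.

Eb minor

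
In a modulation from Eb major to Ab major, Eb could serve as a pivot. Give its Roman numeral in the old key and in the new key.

I in Eb major; V in Ab major

The scale of Eb major is Eb F G Ab Bb C D; Eb is degree 1, and the triad built there (Eb-G-Bb) is major, so it is I.
The scale of Ab major is Ab Bb C Db Eb F G; Eb is degree 5, and the triad built there (Eb-G-Bb) is major, so it is V.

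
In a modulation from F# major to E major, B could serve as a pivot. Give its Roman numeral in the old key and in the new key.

IV in F# major; V in E major

The scale of F# major is F# G# A# B C# D# E#; B is degree 4, and the triad built there (B-D#-F#) is major, so it is IV.
The scale of E major is E F# G# A B C# D#; B is degree 5, and the triad built there (B-D#-F#) is major, so it is V.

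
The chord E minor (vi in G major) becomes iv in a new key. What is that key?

B minor

The numeral iv denotes a minor triad on scale degree 4. With E on degree 4, the tonic of the new key is B.
Degree 4 carries a minor triad in minor keys, so the destination is B minor.
Check: the diatonic triads of B minor (natural minor) are Bm (i), C#dim (ii°), D (III), Em (iv), F#m (v), G (VI), A (VII) — E minor is indeed iv.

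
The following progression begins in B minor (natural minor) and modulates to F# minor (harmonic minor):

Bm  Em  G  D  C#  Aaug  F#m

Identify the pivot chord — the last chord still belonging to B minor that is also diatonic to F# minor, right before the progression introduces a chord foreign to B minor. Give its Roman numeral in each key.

Chords diatonic to B minor: Bm, C#dim, D, Em, F#m, G, A.
Reading the progression, the first chord not in that set is C#, so the modulation leaves B minor there.
The chord immediately before C# is D, which is diatonic to both keys: III in B minor and VI in F# minor.

D — III in B minor, VI in F# minor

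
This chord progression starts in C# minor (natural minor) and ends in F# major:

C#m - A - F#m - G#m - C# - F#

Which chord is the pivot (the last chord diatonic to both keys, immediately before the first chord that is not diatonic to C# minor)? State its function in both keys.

Chords diatonic to C# minor: C#m, D#dim, E, F#m, G#m, A, B.
Reading the progression, the first chord not in that set is C#, so the modulation leaves C# minor there.
The chord immediately before C# is G#m, which is diatonic to both keys: v in C# minor and ii in F# major.

G#m — v in C# minor, ii in F# major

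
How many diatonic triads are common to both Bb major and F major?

Diatonic triads of Bb major: Bb (I), Cm (ii), Dm (iii), Eb (IV), F (V), Gm (vi), Adim (vii°).
Diatonic triads of F major: F (I), Gm (ii), Am (iii), Bb (IV), C (V), Dm (vi), Edim (vii°).
Matching root and quality in both lists: Bb, Dm, F, Gm.
That gives 4 common triads.

4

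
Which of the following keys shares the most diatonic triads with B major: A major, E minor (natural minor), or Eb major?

A major

Triads of B major: B major (I), C# minor (ii), D# minor (iii), E major (IV), F# major (V), G# minor (vi), A# diminished (vii°).
A major shares 2: C#m, E.
E minor (natural minor) shares 0: none.
Eb major shares 0: none.
The most common triads (2) are shared with A major.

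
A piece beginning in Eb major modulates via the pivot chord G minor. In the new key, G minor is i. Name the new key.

G minor

The numeral i denotes a minor triad on scale degree 1. With G on degree 1, the tonic of the new key is G.
Degree 1 carries a minor triad in minor keys, so the destination is G minor.
Check: the diatonic triads of G minor (natural minor) are Gm (i), Adim (ii°), Bb (III), Cm (iv), Dm (v), Eb (VI), F (VII) — G minor is indeed i.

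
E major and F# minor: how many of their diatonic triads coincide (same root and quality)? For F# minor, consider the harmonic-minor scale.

1

Diatonic triads of E major: E (I), F#m (ii), G#m (iii), A (IV), B (V), C#m (vi), D#dim (vii°).
Diatonic triads of F# minor (harmonic minor): F#m (i), G#dim (ii°), Aaug (III+), Bm (iv), C# (V), D (VI), E#dim (vii°).
Matching root and quality in both lists: F#m.
That gives 1 common triad.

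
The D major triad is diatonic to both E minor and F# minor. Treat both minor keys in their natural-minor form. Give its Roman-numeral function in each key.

VII in E minor; VI in F# minor

The scale of E minor (natural minor) is E F# G A B C D; D is degree 7, and the triad built there (D-F#-A) is major, so it is VII.
The scale of F# minor (natural minor) is F# G# A B C# D E; D is degree 6, and the triad built there (D-F#-A) is major, so it is VI.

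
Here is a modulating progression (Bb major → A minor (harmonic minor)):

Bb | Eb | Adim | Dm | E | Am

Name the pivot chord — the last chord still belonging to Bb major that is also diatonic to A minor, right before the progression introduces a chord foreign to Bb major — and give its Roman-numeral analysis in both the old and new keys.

Chords diatonic to Bb major: Bb, Cm, Dm, Eb, F, Gm, Adim.
Reading the progression, the first chord not in that set is E, so the modulation leaves Bb major there.
The chord immediately before E is Dm, which is diatonic to both keys: iii in Bb major and iv in A minor.

Dm — iii in Bb major, iv in A minor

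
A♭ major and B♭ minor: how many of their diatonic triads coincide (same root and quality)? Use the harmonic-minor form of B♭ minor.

1

Diatonic triads of A♭ major: A♭ (I), B♭m (ii), Cm (iii), D♭ (IV), E♭ (V), Fm (vi), Gdim (vii°).
Diatonic triads of B♭ minor (harmonic minor): B♭m (i), Cdim (ii°), D♭aug (III+), E♭m (iv), F (V), G♭ (VI), Adim (vii°).
Matching root and quality in both lists: B♭m.
That gives 1 common triad.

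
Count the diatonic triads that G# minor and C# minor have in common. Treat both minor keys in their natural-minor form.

4

Diatonic triads of G# minor (natural minor): G#m (i), A#dim (ii°), B (III), C#m (iv), D#m (v), E (VI), F# (VII).
Diatonic triads of C# minor (natural minor): C#m (i), D#dim (ii°), E (III), F#m (iv), G#m (v), A (VI), B (VII).
Matching root and quality in both lists: G#m, B, C#m, E.
That gives 4 common triads.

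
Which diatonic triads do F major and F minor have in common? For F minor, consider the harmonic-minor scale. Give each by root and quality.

Triads in F major: F (I), Gm (ii), Am (iii), Bb (IV), C (V), Dm (vi), Edim (vii°).
Triads in F minor (harmonic minor): Fm (i), Gdim (ii°), Abaug (III+), Bbm (iv), C (V), Db (VI), Edim (vii°).
Shared triads with their functions: C (V in F major, V in F minor); Edim (vii° in F major, vii° in F minor).

C, Edim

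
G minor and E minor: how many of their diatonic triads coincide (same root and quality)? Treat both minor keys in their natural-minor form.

0

Diatonic triads of G minor (natural minor): G minor (i), A diminished (ii°), B♭ major (III), C minor (iv), D minor (v), E♭ major (VI), F major (VII).
Diatonic triads of E minor (natural minor): E minor (i), F♯ diminished (ii°), G major (III), A minor (iv), B minor (v), C major (VI), D major (VII).
No triad has the same root and quality in both keys.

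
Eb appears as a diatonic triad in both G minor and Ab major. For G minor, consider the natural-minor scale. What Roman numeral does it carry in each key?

The scale of G minor (natural minor) is G A Bb C D Eb F; Eb is degree 6, and the triad built there (Eb-G-Bb) is major, so it is VI.
The scale of Ab major is Ab Bb C Db Eb F G; Eb is degree 5, and the triad built there (Eb-G-Bb) is major, so it is V.

VI in G minor; V in Ab major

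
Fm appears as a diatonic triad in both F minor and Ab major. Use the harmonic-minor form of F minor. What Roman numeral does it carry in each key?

i in F minor; vi in Ab major

The scale of F minor (harmonic minor) is F G Ab Bb C Db E; F is degree 1, and the triad built there (F-Ab-C) is minor, so it is i.
The scale of Ab major is Ab Bb C Db Eb F G; F is degree 6, and the triad built there (F-Ab-C) is minor, so it is vi.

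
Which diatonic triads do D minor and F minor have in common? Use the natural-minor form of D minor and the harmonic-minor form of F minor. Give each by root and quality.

Triads in D minor (natural minor): Dm (i), Edim (ii°), F (III), Gm (iv), Am (v), B♭ (VI), C (VII).
Triads in F minor (harmonic minor): Fm (i), Gdim (ii°), A♭aug (III+), B♭m (iv), C (V), D♭ (VI), Edim (vii°).
Shared triads with their functions: Edim (ii° in D minor, vii° in F minor); C (VII in D minor, V in F minor).

Edim, C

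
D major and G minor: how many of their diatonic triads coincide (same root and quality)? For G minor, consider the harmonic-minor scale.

1

Diatonic triads of D major: D (I), Em (ii), F#m (iii), G (IV), A (V), Bm (vi), C#dim (vii°).
Diatonic triads of G minor (harmonic minor): Gm (i), Adim (ii°), Bbaug (III+), Cm (iv), D (V), Eb (VI), F#dim (vii°).
Matching root and quality in both lists: D.
That gives 1 common triad.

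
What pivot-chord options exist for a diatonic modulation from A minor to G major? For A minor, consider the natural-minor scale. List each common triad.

Triads in A minor (natural minor): Am (i), Bdim (ii°), C (III), Dm (iv), Em (v), F (VI), G (VII).
Triads in G major: G (I), Am (ii), Bm (iii), C (IV), D (V), Em (vi), F#dim (vii°).
Shared triads with their functions: Am (i in A minor, ii in G major); C (III in A minor, IV in G major); Em (v in A minor, vi in G major); G (VII in A minor, I in G major).

Am, C, Em, G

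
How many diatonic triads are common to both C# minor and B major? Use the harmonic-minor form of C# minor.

Diatonic triads of C# minor (harmonic minor): C#m (i), D#dim (ii°), Eaug (III+), F#m (iv), G# (V), A (VI), B#dim (vii°).
Diatonic triads of B major: B (I), C#m (ii), D#m (iii), E (IV), F# (V), G#m (vi), A#dim (vii°).
Matching root and quality in both lists: C#m.
That gives 1 common triad.

1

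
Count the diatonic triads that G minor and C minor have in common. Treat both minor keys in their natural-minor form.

Diatonic triads of G minor (natural minor): Gm (i), Adim (ii°), B♭ (III), Cm (iv), Dm (v), E♭ (VI), F (VII).
Diatonic triads of C minor (natural minor): Cm (i), Ddim (ii°), E♭ (III), Fm (iv), Gm (v), A♭ (VI), B♭ (VII).
Matching root and quality in both lists: Gm, B♭, Cm, E♭.
That gives 4 common triads.

4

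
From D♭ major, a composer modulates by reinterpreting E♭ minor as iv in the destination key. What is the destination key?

The numeral iv denotes a minor triad on scale degree 4. With E♭ on degree 4, the tonic of the new key is B♭.
Degree 4 carries a minor triad in minor keys, so the destination is B♭ minor.
Check: the diatonic triads of B♭ minor (natural minor) are B♭m (i), Cdim (ii°), D♭ (III), E♭m (iv), Fm (v), G♭ (VI), A♭ (VII) — E♭ minor is indeed iv.

B♭ minor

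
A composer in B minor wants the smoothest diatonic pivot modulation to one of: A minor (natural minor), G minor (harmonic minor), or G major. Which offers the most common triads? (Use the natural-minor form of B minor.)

G major

Triads of B minor (natural minor): B minor (i), C# diminished (ii°), D major (III), E minor (iv), F# minor (v), G major (VI), A major (VII).
A minor (natural minor) shares 2: Em, G.
G minor (harmonic minor) shares 1: D.
G major shares 4: Bm, D, Em, G.
The most common triads (4) are shared with G major.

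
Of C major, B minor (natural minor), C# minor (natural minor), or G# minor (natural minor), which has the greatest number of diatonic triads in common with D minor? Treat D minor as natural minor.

C major

Triads of D minor (natural minor): Dm (i), Edim (ii°), F (III), Gm (iv), Am (v), Bb (VI), C (VII).
C major shares 4: Dm, F, Am, C.
B minor (natural minor) shares 0: none.
C# minor (natural minor) shares 0: none.
G# minor (natural minor) shares 0: none.
The most common triads (4) are shared with C major.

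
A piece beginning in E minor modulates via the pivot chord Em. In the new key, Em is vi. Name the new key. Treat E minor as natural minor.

The numeral vi denotes a minor triad on scale degree 6. With E on degree 6, the tonic of the new key is G.
Degree 6 carries a minor triad in major keys, so the destination is G major.
Check: the diatonic triads of G major are G (I), Am (ii), Bm (iii), C (IV), D (V), Em (vi), F♯dim (vii°) — Em is indeed vi.

G major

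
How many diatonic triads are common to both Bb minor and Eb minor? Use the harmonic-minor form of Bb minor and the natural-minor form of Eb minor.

3

Diatonic triads of Bb minor (harmonic minor): Bbm (i), Cdim (ii°), Dbaug (III+), Ebm (iv), F (V), Gb (VI), Adim (vii°).
Diatonic triads of Eb minor (natural minor): Ebm (i), Fdim (ii°), Gb (III), Abm (iv), Bbm (v), Cb (VI), Db (VII).
Matching root and quality in both lists: Bbm, Ebm, Gb.
That gives 3 common triads.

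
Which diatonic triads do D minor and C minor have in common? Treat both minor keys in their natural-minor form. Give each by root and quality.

Gm, Bb

Triads in D minor (natural minor): Dm (i), Edim (ii°), F (III), Gm (iv), Am (v), Bb (VI), C (VII).
Triads in C minor (natural minor): Cm (i), Ddim (ii°), Eb (III), Fm (iv), Gm (v), Ab (VI), Bb (VII).
Shared triads with their functions: Gm (iv in D minor, v in C minor); Bb (VI in D minor, VII in C minor).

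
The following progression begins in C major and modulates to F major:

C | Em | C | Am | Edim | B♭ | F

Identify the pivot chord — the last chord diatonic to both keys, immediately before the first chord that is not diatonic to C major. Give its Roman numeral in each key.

Chords diatonic to C major: C, Dm, Em, F, G, Am, Bdim.
Reading the progression, the first chord not in that set is Edim, so the modulation leaves C major there.
The chord immediately before Edim is Am, which is diatonic to both keys: vi in C major and iii in F major.

Am — vi in C major, iii in F major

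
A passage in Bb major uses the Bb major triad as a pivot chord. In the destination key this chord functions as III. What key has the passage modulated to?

G minor

The numeral III denotes a major triad on scale degree 3. With Bb on degree 3, the tonic of the new key is G.
Degree 3 carries a major triad in natural-minor keys, so the destination is G minor.
Check: the diatonic triads of G minor (natural minor) are Gm (i), Adim (ii°), Bb (III), Cm (iv), Dm (v), Eb (VI), F (VII) — Bb major is indeed III.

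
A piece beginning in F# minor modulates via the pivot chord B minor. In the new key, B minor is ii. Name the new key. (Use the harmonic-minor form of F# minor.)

The numeral ii denotes a minor triad on scale degree 2. With B on degree 2, the tonic of the new key is A.
Degree 2 carries a minor triad in major keys, so the destination is A major.
Check: the diatonic triads of A major are A (I), Bm (ii), C#m (iii), D (IV), E (V), F#m (vi), G#dim (vii°) — B minor is indeed ii.

A major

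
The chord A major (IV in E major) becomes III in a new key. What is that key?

The numeral III denotes a major triad on scale degree 3. With A on degree 3, the tonic of the new key is F#.
Degree 3 carries a major triad in natural-minor keys, so the destination is F# minor.
Check: the diatonic triads of F# minor (natural minor) are F#m (i), G#dim (ii°), A (III), Bm (iv), C#m (v), D (VI), E (VII) — A major is indeed III.

F# minor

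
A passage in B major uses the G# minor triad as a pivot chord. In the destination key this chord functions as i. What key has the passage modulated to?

The numeral i denotes a minor triad on scale degree 1. With G# on degree 1, the tonic of the new key is G#.
Degree 1 carries a minor triad in minor keys, so the destination is G# minor.
Check: the diatonic triads of G# minor (natural minor) are G#m (i), A#dim (ii°), B (III), C#m (iv), D#m (v), E (VI), F# (VII) — G# minor is indeed i.

G# minor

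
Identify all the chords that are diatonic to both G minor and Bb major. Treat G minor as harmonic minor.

Gm, Adim, Cm, Eb

Triads in G minor (harmonic minor): Gm (i), Adim (ii°), Bbaug (III+), Cm (iv), D (V), Eb (VI), F#dim (vii°).
Triads in Bb major: Bb (I), Cm (ii), Dm (iii), Eb (IV), F (V), Gm (vi), Adim (vii°).
Shared triads with their functions: Gm (i in G minor, vi in Bb major); Adim (ii° in G minor, vii° in Bb major); Cm (iv in G minor, ii in Bb major); Eb (VI in G minor, IV in Bb major).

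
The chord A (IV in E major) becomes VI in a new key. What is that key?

C# minor

The numeral VI denotes a major triad on scale degree 6. With A on degree 6, the tonic of the new key is C#.
Degree 6 carries a major triad in minor keys, so the destination is C# minor.
Check: the diatonic triads of C# minor (natural minor) are C#m (i), D#dim (ii°), E (III), F#m (iv), G#m (v), A (VI), B (VII) — A is indeed VI.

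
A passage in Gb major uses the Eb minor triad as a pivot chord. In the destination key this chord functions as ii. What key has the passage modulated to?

Db major

The numeral ii denotes a minor triad on scale degree 2. With Eb on degree 2, the tonic of the new key is Db.
Degree 2 carries a minor triad in major keys, so the destination is Db major.
Check: the diatonic triads of Db major are Db (I), Ebm (ii), Fm (iii), Gb (IV), Ab (V), Bbm (vi), Cdim (vii°) — Eb minor is indeed ii.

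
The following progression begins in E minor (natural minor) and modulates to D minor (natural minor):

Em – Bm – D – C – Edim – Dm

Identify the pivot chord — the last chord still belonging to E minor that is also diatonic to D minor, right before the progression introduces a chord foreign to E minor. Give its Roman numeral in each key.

Chords diatonic to E minor: Em, F♯dim, G, Am, Bm, C, D.
Reading the progression, the first chord not in that set is Edim, so the modulation leaves E minor there.
The chord immediately before Edim is C, which is diatonic to both keys: VI in E minor and VII in D minor.

C — VI in E minor, VII in D minor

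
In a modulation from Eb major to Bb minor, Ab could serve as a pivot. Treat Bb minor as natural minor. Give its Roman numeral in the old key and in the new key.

IV in Eb major; VII in Bb minor

The scale of Eb major is Eb F G Ab Bb C D; Ab is degree 4, and the triad built there (Ab-C-Eb) is major, so it is IV.
The scale of Bb minor (natural minor) is Bb C Db Eb F Gb Ab; Ab is degree 7, and the triad built there (Ab-C-Eb) is major, so it is VII.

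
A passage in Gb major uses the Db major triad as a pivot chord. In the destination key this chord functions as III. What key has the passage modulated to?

Bb minor

The numeral III denotes a major triad on scale degree 3. With Db on degree 3, the tonic of the new key is Bb.
Degree 3 carries a major triad in natural-minor keys, so the destination is Bb minor.
Check: the diatonic triads of Bb minor (natural minor) are Bbm (i), Cdim (ii°), Db (III), Ebm (iv), Fm (v), Gb (VI), Ab (VII) — Db major is indeed III.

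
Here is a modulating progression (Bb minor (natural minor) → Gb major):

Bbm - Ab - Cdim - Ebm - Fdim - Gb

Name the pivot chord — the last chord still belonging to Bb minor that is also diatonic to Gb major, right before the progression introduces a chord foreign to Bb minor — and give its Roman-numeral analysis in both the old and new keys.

Chords diatonic to Bb minor: Bbm, Cdim, Db, Ebm, Fm, Gb, Ab.
Reading the progression, the first chord not in that set is Fdim, so the modulation leaves Bb minor there.
The chord immediately before Fdim is Ebm, which is diatonic to both keys: iv in Bb minor and vi in Gb major.

Ebm — iv in Bb minor, vi in Gb major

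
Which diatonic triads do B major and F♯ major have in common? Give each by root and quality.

B, D♯m, F♯, G♯m

Triads in B major: B major (I), C♯ minor (ii), D♯ minor (iii), E major (IV), F♯ major (V), G♯ minor (vi), A♯ diminished (vii°).
Triads in F♯ major: F♯ major (I), G♯ minor (ii), A♯ minor (iii), B major (IV), C♯ major (V), D♯ minor (vi), E♯ diminished (vii°).
Shared triads with their functions: B major (I in B major, IV in F♯ major); D♯ minor (iii in B major, vi in F♯ major); F♯ major (V in B major, I in F♯ major); G♯ minor (vi in B major, ii in F♯ major).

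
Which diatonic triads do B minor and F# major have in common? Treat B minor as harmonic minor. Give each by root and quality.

F#

Triads in B minor (harmonic minor): Bm (i), C#dim (ii°), Daug (III+), Em (iv), F# (V), G (VI), A#dim (vii°).
Triads in F# major: F# (I), G#m (ii), A#m (iii), B (IV), C# (V), D#m (vi), E#dim (vii°).
Shared triads with their functions: F# (V in B minor, I in F# major).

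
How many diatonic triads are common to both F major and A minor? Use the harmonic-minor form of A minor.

Diatonic triads of F major: F (I), Gm (ii), Am (iii), Bb (IV), C (V), Dm (vi), Edim (vii°).
Diatonic triads of A minor (harmonic minor): Am (i), Bdim (ii°), Caug (III+), Dm (iv), E (V), F (VI), G#dim (vii°).
Matching root and quality in both lists: F, Am, Dm.
That gives 3 common triads.

3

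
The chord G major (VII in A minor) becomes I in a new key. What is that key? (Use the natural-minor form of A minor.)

The numeral I denotes a major triad on scale degree 1. With G on degree 1, the tonic of the new key is G.
Degree 1 carries a major triad in major keys, so the destination is G major.
Check: the diatonic triads of G major are G (I), Am (ii), Bm (iii), C (IV), D (V), Em (vi), F#dim (vii°) — G major is indeed I.

G major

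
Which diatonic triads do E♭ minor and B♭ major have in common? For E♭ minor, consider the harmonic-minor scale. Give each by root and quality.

B♭

Triads in E♭ minor (harmonic minor): E♭m (i), Fdim (ii°), G♭aug (III+), A♭m (iv), B♭ (V), C♭ (VI), Ddim (vii°).
Triads in B♭ major: B♭ (I), Cm (ii), Dm (iii), E♭ (IV), F (V), Gm (vi), Adim (vii°).
Shared triads with their functions: B♭ (V in E♭ minor, I in B♭ major).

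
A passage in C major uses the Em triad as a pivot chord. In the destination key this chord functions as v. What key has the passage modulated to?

The numeral v denotes a minor triad on scale degree 5. With E on degree 5, the tonic of the new key is A.
Degree 5 carries a minor triad in natural-minor keys, so the destination is A minor.
Check: the diatonic triads of A minor (natural minor) are Am (i), Bdim (ii°), C (III), Dm (iv), Em (v), F (VI), G (VII) — Em is indeed v.

A minor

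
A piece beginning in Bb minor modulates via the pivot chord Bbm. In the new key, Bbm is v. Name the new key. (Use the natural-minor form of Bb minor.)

Eb minor

The numeral v denotes a minor triad on scale degree 5. With Bb on degree 5, the tonic of the new key is Eb.
Degree 5 carries a minor triad in natural-minor keys, so the destination is Eb minor.
Check: the diatonic triads of Eb minor (natural minor) are Ebm (i), Fdim (ii°), Gb (III), Abm (iv), Bbm (v), Cb (VI), Db (VII) — Bbm is indeed v.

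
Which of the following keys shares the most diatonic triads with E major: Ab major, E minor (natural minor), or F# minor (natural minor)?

Triads of E major: E (I), F#m (ii), G#m (iii), A (IV), B (V), C#m (vi), D#dim (vii°).
Ab major shares 0: none.
E minor (natural minor) shares 0: none.
F# minor (natural minor) shares 4: E, F#m, A, C#m.
The most common triads (4) are shared with F# minor.

F# minor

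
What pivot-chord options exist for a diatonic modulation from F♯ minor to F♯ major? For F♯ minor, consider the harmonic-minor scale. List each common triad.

Triads in F♯ minor (harmonic minor): F♯ minor (i), G♯ diminished (ii°), A augmented (III+), B minor (iv), C♯ major (V), D major (VI), E♯ diminished (vii°).
Triads in F♯ major: F♯ major (I), G♯ minor (ii), A♯ minor (iii), B major (IV), C♯ major (V), D♯ minor (vi), E♯ diminished (vii°).
Shared triads with their functions: C♯ major (V in F♯ minor, V in F♯ major); E♯ diminished (vii° in F♯ minor, vii° in F♯ major).

C♯, E♯dim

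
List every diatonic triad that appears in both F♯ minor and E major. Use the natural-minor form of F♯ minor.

Triads in F♯ minor (natural minor): F♯ minor (i), G♯ diminished (ii°), A major (III), B minor (iv), C♯ minor (v), D major (VI), E major (VII).
Triads in E major: E major (I), F♯ minor (ii), G♯ minor (iii), A major (IV), B major (V), C♯ minor (vi), D♯ diminished (vii°).
Shared triads with their functions: F♯ minor (i in F♯ minor, ii in E major); A major (III in F♯ minor, IV in E major); C♯ minor (v in F♯ minor, vi in E major); E major (VII in F♯ minor, I in E major).

F♯m, A, C♯m, E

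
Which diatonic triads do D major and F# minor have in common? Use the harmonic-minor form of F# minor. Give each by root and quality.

Triads in D major: D (I), Em (ii), F#m (iii), G (IV), A (V), Bm (vi), C#dim (vii°).
Triads in F# minor (harmonic minor): F#m (i), G#dim (ii°), Aaug (III+), Bm (iv), C# (V), D (VI), E#dim (vii°).
Shared triads with their functions: D (I in D major, VI in F# minor); F#m (iii in D major, i in F# minor); Bm (vi in D major, iv in F# minor).

D, F#m, Bm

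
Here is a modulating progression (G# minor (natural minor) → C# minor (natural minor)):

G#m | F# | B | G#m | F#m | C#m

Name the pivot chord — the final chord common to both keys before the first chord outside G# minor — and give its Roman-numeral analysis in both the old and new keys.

Chords diatonic to G# minor: G#m, A#dim, B, C#m, D#m, E, F#.
Reading the progression, the first chord not in that set is F#m, so the modulation leaves G# minor there.
The chord immediately before F#m is G#m, which is diatonic to both keys: i in G# minor and v in C# minor.

G#m — i in G# minor, v in C# minor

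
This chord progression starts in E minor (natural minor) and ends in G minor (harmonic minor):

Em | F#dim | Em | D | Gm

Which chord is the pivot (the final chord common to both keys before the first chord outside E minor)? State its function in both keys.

Chords diatonic to E minor: Em, F#dim, G, Am, Bm, C, D.
Reading the progression, the first chord not in that set is Gm, so the modulation leaves E minor there.
The chord immediately before Gm is D, which is diatonic to both keys: VII in E minor and V in G minor.

D — VII in E minor, V in G minor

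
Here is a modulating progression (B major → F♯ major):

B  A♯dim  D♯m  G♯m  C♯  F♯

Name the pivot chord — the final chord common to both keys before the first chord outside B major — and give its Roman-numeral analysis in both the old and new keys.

G♯m — vi in B major, ii in F♯ major

Chords diatonic to B major: B, C♯m, D♯m, E, F♯, G♯m, A♯dim.
Reading the progression, the first chord not in that set is C♯, so the modulation leaves B major there.
The chord immediately before C♯ is G♯m, which is diatonic to both keys: vi in B major and ii in F♯ major.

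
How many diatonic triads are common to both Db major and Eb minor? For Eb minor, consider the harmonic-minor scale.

Diatonic triads of Db major: Db (I), Ebm (ii), Fm (iii), Gb (IV), Ab (V), Bbm (vi), Cdim (vii°).
Diatonic triads of Eb minor (harmonic minor): Ebm (i), Fdim (ii°), Gbaug (III+), Abm (iv), Bb (V), Cb (VI), Ddim (vii°).
Matching root and quality in both lists: Ebm.
That gives 1 common triad.

1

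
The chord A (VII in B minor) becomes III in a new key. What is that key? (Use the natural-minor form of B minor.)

The numeral III denotes a major triad on scale degree 3. With A on degree 3, the tonic of the new key is F#.
Degree 3 carries a major triad in natural-minor keys, so the destination is F# minor.
Check: the diatonic triads of F# minor (natural minor) are F#m (i), G#dim (ii°), A (III), Bm (iv), C#m (v), D (VI), E (VII) — A is indeed III.

F# minor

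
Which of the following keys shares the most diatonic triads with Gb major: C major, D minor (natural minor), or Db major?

Db major

Triads of Gb major: Gb (I), Abm (ii), Bbm (iii), Cb (IV), Db (V), Ebm (vi), Fdim (vii°).
C major shares 0: none.
D minor (natural minor) shares 0: none.
Db major shares 4: Gb, Bbm, Db, Ebm.
The most common triads (4) are shared with Db major.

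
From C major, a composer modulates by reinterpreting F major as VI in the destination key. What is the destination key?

A minor

The numeral VI denotes a major triad on scale degree 6. With F on degree 6, the tonic of the new key is A.
Degree 6 carries a major triad in minor keys, so the destination is A minor.
Check: the diatonic triads of A minor (natural minor) are Am (i), Bdim (ii°), C (III), Dm (iv), Em (v), F (VI), G (VII) — F major is indeed VI.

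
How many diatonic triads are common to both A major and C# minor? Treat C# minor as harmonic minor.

3

Diatonic triads of A major: A (I), Bm (ii), C#m (iii), D (IV), E (V), F#m (vi), G#dim (vii°).
Diatonic triads of C# minor (harmonic minor): C#m (i), D#dim (ii°), Eaug (III+), F#m (iv), G# (V), A (VI), B#dim (vii°).
Matching root and quality in both lists: A, C#m, F#m.
That gives 3 common triads.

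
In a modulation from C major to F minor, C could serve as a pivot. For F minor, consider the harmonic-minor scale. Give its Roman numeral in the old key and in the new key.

The scale of C major is C D E F G A B; C is degree 1, and the triad built there (C-E-G) is major, so it is I.
The scale of F minor (harmonic minor) is F G Ab Bb C Db E; C is degree 5, and the triad built there (C-E-G) is major, so it is V.

I in C major; V in F minor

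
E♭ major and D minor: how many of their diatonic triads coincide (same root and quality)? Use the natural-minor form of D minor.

Diatonic triads of E♭ major: E♭ (I), Fm (ii), Gm (iii), A♭ (IV), B♭ (V), Cm (vi), Ddim (vii°).
Diatonic triads of D minor (natural minor): Dm (i), Edim (ii°), F (III), Gm (iv), Am (v), B♭ (VI), C (VII).
Matching root and quality in both lists: Gm, B♭.
That gives 2 common triads.

2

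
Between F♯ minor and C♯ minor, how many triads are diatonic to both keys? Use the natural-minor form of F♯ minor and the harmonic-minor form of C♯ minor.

Diatonic triads of F♯ minor (natural minor): F♯ minor (i), G♯ diminished (ii°), A major (III), B minor (iv), C♯ minor (v), D major (VI), E major (VII).
Diatonic triads of C♯ minor (harmonic minor): C♯ minor (i), D♯ diminished (ii°), E augmented (III+), F♯ minor (iv), G♯ major (V), A major (VI), B♯ diminished (vii°).
Matching root and quality in both lists: F♯ minor, A major, C♯ minor.
That gives 3 common triads.

3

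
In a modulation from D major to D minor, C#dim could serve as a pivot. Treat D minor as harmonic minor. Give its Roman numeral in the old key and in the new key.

The scale of D major is D E F# G A B C#; C# is degree 7, and the triad built there (C#-E-G) is diminished, so it is vii°.
The scale of D minor (harmonic minor) is D E F G A Bb C#; C# is degree 7, and the triad built there (C#-E-G) is diminished, so it is vii°.

vii° in D major; vii° in D minor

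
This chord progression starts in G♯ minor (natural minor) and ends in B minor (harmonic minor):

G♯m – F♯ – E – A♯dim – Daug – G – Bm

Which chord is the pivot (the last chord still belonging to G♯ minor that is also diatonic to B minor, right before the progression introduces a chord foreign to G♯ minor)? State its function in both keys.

Chords diatonic to G♯ minor: G♯m, A♯dim, B, C♯m, D♯m, E, F♯.
Reading the progression, the first chord not in that set is Daug, so the modulation leaves G♯ minor there.
The chord immediately before Daug is A♯dim, which is diatonic to both keys: ii° in G♯ minor and vii° in B minor.

A♯dim — ii° in G♯ minor, vii° in B minor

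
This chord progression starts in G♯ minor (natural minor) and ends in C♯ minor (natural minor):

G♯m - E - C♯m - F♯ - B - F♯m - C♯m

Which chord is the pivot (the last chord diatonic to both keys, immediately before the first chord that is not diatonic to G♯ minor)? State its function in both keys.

Chords diatonic to G♯ minor: G♯m, A♯dim, B, C♯m, D♯m, E, F♯.
Reading the progression, the first chord not in that set is F♯m, so the modulation leaves G♯ minor there.
The chord immediately before F♯m is B, which is diatonic to both keys: III in G♯ minor and VII in C♯ minor.

B — III in G♯ minor, VII in C♯ minor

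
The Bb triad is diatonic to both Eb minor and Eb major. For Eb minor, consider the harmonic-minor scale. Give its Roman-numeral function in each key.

The scale of Eb minor (harmonic minor) is Eb F Gb Ab Bb Cb D; Bb is degree 5, and the triad built there (Bb-D-F) is major, so it is V.
The scale of Eb major is Eb F G Ab Bb C D; Bb is degree 5, and the triad built there (Bb-D-F) is major, so it is V.

V in Eb minor; V in Eb major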